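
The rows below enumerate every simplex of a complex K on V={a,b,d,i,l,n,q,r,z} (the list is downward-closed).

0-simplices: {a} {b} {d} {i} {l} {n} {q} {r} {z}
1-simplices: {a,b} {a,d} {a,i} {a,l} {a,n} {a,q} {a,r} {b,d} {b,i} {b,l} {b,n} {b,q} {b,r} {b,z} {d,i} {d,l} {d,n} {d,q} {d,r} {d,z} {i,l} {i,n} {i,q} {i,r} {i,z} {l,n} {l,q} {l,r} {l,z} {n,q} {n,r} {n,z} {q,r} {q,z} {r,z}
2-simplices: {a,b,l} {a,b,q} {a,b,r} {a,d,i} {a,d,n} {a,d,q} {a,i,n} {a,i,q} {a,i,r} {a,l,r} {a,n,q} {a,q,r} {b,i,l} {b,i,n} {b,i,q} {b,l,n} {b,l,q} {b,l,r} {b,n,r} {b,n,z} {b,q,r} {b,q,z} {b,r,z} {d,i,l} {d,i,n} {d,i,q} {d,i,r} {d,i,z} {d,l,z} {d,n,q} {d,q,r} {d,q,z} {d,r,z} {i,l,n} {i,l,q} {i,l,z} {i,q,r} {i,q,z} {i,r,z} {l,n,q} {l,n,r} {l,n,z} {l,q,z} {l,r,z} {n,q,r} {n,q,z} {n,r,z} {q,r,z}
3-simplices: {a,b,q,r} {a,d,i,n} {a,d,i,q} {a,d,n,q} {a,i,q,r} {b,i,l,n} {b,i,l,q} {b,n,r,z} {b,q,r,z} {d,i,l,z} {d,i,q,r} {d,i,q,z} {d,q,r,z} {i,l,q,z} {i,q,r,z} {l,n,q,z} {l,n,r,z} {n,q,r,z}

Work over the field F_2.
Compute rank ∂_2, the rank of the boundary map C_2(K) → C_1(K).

rank∂_2=26

n_0=9 n_1=35 n_2=48 n_3=18  [Z2]
∂1: piv[ab,ad,ai,al,an,aq,ar,bz] rk=8  ker:bd,bi,bl,bn,bq,br,di,dl,dn,dq,dr,dz,il,in,iq,ir,iz,ln,lq,lr,lz,nq,nr,nz,qr,qz,rz
∂2: piv[abl,abq,abr,adi,adn,adq,ain,aiq,air,alr,anq,aqr,bil,bin,biq,bln,blq,bnr,bnz,bqz,brz,dil,dir,diz,dlz,dqz] rk=26  ker:blr,bqr,din,diq,dnq,dqr,drz,iln,ilq,ilz,iqr,iqz,irz,lnq,lnr,lnz,lqz,lrz,nqr,nqz,nrz,qrz
∂3: piv[abqr,adin,adiq,adnq,aiqr,biln,bilq,bnrz,bqrz,dilz,diqr,diqz,dqrz,ilqz,iqrz,lnqz,lnrz,nqrz] rk=18
rk∂_2=26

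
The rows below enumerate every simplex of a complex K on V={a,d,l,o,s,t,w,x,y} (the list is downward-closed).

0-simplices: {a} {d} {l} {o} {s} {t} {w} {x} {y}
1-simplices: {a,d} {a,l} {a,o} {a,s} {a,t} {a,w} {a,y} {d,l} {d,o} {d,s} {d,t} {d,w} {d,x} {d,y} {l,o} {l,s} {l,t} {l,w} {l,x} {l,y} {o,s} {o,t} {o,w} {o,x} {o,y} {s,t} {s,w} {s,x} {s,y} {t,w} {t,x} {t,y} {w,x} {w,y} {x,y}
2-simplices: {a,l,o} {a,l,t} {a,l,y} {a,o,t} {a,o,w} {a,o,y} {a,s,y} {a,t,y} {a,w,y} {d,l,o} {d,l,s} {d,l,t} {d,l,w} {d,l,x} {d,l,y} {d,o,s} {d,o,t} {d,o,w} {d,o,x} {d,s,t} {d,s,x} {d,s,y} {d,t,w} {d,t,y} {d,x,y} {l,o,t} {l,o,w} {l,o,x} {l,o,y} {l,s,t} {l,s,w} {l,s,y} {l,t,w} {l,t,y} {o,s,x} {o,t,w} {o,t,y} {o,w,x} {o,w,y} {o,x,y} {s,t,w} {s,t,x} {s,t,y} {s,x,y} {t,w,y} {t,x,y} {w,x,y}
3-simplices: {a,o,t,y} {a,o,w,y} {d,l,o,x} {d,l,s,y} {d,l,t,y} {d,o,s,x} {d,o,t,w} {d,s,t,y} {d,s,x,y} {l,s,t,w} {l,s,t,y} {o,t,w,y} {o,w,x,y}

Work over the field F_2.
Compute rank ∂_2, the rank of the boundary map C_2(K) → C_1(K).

n_0=9 n_1=35 n_2=47 n_3=13  [Z2]
∂1: piv[ad,al,ao,as,at,aw,ay,dx] rk=8  ker:dl,do,ds,dt,dw,dy,lo,ls,lt,lw,lx,ly,os,ot,ow,ox,oy,st,sw,sx,sy,tw,tx,ty,wx,wy,xy
∂2: piv[alo,alt,aly,aot,aow,aoy,asy,aty,awy,dlo,dls,dlt,dlw,dlx,dly,dos,dow,dox,dst,dsx,dsy,dtw,dxy,lsw,owx,stx] rk=26  ker:dot,dty,lot,low,lox,loy,lst,lsy,ltw,lty,osx,otw,oty,owy,oxy,stw,sty,sxy,twy,txy,wxy
∂3: piv[aoty,aowy,dlox,dlsy,dlty,dosx,dotw,dsty,dsxy,lstw,lsty,otwy,owxy] rk=13
rk∂_2=26

rank∂_2=26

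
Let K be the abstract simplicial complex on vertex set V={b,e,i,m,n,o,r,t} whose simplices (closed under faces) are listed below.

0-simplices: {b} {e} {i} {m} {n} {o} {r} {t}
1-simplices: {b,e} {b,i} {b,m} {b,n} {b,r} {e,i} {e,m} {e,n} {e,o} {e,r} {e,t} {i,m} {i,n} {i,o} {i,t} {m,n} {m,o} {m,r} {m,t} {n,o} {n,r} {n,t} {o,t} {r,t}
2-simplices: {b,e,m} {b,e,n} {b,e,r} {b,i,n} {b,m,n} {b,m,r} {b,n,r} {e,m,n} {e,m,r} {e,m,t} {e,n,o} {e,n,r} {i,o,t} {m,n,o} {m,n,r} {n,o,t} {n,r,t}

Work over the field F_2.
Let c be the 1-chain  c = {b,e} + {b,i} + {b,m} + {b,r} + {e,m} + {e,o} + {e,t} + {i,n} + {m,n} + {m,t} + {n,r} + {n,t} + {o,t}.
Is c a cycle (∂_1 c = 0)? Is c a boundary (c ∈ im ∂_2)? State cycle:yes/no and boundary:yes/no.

cycle:yes boundary:yes

n_0=8 n_1=24 n_2=17  [Z2]
∂1: piv[be,bi,bm,bn,br,eo,et] rk=7  ker:ei,em,en,er,im,in,io,it,mn,mo,mr,mt,no,nr,nt,ot,rt
∂2: piv[bem,ben,ber,bin,bmn,bmr,bnr,emt,eno,iot,mno,not,nrt] rk=13  ker:emn,emr,enr,mnr
∂1c = 0
c vs im∂2: reduces to 0 ⇒ boundary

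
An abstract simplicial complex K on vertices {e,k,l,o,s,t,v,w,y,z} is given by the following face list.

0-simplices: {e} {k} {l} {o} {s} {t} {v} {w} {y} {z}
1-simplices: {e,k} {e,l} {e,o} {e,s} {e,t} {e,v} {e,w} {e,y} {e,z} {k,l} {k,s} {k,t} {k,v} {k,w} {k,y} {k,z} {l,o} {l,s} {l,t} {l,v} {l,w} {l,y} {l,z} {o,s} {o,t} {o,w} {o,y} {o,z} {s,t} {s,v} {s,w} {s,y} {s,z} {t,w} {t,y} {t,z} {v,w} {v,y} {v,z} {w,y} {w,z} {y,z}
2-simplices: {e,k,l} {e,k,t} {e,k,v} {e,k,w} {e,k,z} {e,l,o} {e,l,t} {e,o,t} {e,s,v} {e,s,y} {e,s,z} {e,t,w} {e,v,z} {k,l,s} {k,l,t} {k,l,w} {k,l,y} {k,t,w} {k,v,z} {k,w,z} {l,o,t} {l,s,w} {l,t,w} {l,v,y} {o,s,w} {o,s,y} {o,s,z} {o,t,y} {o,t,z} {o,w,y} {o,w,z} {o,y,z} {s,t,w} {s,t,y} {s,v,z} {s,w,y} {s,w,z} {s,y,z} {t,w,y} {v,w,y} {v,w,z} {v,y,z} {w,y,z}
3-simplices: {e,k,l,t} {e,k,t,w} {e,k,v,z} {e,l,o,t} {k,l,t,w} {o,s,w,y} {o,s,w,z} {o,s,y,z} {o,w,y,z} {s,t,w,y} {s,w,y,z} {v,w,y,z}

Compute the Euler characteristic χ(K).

n_0=10 n_1=42 n_2=43 n_3=12
χ=+10−42+43−12=-1

χ(K)=-1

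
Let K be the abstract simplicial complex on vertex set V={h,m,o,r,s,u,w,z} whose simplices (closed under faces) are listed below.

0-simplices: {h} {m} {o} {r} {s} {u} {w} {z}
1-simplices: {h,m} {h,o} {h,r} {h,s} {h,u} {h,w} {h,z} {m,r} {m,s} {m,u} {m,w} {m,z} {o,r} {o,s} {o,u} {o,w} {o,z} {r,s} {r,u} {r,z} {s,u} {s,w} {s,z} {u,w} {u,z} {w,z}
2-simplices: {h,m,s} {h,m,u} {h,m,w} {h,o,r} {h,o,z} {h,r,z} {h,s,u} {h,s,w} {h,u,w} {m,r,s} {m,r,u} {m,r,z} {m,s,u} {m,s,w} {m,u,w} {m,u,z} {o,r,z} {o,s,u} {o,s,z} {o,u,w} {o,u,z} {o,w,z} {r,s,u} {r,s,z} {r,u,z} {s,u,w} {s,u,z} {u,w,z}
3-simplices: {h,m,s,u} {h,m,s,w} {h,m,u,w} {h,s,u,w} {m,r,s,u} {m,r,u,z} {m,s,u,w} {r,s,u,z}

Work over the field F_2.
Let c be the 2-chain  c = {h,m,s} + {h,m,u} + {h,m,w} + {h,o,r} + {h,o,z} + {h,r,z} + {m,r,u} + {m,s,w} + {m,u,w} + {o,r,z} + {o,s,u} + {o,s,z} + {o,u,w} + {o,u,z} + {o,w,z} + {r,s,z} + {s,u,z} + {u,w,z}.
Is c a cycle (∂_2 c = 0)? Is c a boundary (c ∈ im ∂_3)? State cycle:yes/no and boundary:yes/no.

cycle:no boundary:no

n_0=8 n_1=26 n_2=28 n_3=8  [Z2]
∂1: piv[hm,ho,hr,hs,hu,hw,hz] rk=7  ker:mr,ms,mu,mw,mz,or,os,ou,ow,oz,rs,ru,rz,su,sw,sz,uw,uz,wz
∂2: piv[hms,hmu,hmw,hor,hoz,hrz,hsu,hsw,huw,mrs,mru,mrz,muz,osu,osz,ouw,ouz,owz] rk=18  ker:msu,msw,muw,orz,rsu,rsz,ruz,suw,suz,uwz
∂3: piv[hmsu,hmsw,hmuw,hsuw,mrsu,mruz,rsuz] rk=7  ker:msuw
∂2c = {h,m} + {h,s} + {h,u} + {h,w} + {m,r} + {m,u} + {m,w} + {o,u} + {o,z} + {r,s} + {r,u} + {r,z} + {s,w} + {s,z} + {u,w} + {u,z}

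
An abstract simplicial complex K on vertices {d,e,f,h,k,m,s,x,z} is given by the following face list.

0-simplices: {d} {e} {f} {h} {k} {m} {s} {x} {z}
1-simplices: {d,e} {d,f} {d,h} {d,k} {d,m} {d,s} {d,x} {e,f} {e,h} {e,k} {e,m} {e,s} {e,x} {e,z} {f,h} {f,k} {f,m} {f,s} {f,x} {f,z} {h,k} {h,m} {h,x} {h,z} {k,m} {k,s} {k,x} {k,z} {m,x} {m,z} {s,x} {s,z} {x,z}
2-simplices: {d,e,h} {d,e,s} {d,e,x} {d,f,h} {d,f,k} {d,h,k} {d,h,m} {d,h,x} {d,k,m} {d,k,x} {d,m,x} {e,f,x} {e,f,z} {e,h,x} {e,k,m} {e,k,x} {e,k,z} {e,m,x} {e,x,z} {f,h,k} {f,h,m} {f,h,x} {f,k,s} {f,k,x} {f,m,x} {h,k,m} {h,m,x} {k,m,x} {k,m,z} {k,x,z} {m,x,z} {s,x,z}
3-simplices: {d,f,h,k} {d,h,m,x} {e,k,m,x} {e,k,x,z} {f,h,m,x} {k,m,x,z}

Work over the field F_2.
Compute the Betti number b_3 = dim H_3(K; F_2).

n_0=9 n_1=33 n_2=32 n_3=6  [Z2]
∂1: piv[de,df,dh,dk,dm,ds,dx,ez] rk=8  ker:ef,eh,ek,em,es,ex,fh,fk,fm,fs,fx,fz,hk,hm,hx,hz,km,ks,kx,kz,mx,mz,sx,sz,xz
∂2: piv[deh,des,dex,dfh,dfk,dhk,dhm,dhx,dkm,dkx,dmx,efx,efz,ekm,ekx,ekz,exz,fhm,fhx,fks,kmz,sxz] rk=22  ker:ehx,emx,fhk,fkx,fmx,hkm,hmx,kmx,kxz,mxz
∂3: piv[dfhk,dhmx,ekmx,ekxz,fhmx,kmxz] rk=6
b_3=(6−6)−0=0

b_3=0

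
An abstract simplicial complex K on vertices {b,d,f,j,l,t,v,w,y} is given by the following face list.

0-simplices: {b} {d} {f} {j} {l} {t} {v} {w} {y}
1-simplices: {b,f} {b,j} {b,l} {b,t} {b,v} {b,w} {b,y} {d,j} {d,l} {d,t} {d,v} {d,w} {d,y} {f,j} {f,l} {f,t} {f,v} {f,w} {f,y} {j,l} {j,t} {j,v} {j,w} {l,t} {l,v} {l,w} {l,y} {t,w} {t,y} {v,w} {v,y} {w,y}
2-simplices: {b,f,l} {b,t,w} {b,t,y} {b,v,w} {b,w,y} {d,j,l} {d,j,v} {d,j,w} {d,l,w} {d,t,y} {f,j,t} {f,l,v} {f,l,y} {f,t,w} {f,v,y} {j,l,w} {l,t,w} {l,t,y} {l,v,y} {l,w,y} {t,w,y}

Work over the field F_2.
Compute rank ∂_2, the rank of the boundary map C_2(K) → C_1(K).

n_0=9 n_1=32 n_2=21  [Z2]
∂1: piv[bf,bj,bl,bt,bv,bw,by,dj] rk=8  ker:dl,dt,dv,dw,dy,fj,fl,ft,fv,fw,fy,jl,jt,jv,jw,lt,lv,lw,ly,tw,ty,vw,vy,wy
∂2: piv[bfl,btw,bty,bvw,bwy,djl,djv,djw,dlw,dty,fjt,flv,fly,ftw,fvy,ltw,lty] rk=17  ker:jlw,lvy,lwy,twy
rk∂_2=17

rank∂_2=17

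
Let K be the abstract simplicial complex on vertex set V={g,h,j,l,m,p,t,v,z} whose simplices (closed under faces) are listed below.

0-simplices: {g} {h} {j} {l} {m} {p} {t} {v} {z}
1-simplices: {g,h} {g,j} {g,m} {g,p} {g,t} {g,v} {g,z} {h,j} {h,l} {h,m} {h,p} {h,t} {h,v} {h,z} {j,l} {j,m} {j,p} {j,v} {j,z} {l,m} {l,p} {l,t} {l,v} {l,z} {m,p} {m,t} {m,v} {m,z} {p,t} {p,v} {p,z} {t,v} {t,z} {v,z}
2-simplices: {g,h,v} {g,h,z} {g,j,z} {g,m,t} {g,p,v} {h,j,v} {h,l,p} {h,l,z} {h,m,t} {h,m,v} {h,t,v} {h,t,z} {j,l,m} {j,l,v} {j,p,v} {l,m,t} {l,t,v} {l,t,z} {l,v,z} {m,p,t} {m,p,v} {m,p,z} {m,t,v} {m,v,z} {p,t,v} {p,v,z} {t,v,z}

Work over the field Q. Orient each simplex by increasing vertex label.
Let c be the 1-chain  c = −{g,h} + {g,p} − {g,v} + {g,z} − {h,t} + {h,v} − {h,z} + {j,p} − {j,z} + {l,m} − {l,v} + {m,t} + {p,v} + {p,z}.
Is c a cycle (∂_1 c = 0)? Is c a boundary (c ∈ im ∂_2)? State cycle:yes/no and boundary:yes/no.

cycle:yes boundary:no

n_0=9 n_1=34 n_2=27  [Q]
∂1: piv[gh,gj,gm,gp,gt,gv,gz,hl] rk=8  ker:hj,hm,hp,ht,hv,hz,jl,jm,jp,jv,jz,lm,lp,lt,lv,lz,mp,mt,mv,mz,pt,pv,pz,tv,tz,vz
∂2: piv[ghv,ghz,gjz,gmt,gpv,hjv,hlp,hlz,hmt,hmv,htv,htz,jlm,jlv,jpv,lmt,ltv,ltz,lvz,mpt,mpv,mpz,mvz] rk=23  ker:mtv,ptv,pvz,tvz
∂1c = 0
c vs im∂2: residual ≠ 0 ⇒ not boundary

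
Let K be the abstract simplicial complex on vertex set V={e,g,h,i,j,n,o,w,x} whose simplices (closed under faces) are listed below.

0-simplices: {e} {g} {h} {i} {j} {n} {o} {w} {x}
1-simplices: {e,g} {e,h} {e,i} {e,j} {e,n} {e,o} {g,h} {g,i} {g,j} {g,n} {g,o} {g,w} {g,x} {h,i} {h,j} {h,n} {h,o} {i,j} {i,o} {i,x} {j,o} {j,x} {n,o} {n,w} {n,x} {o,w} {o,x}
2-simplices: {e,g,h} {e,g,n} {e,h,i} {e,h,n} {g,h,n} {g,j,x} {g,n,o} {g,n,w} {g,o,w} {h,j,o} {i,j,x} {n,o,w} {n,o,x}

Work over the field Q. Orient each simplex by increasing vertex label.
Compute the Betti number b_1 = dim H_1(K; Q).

b_1=8

n_0=9 n_1=27 n_2=13  [Q]
∂1: piv[eg,eh,ei,ej,en,eo,gw,gx] rk=8  ker:gh,gi,gj,gn,go,hi,hj,hn,ho,ij,io,ix,jo,jx,no,nw,nx,ow,ox
∂2: piv[egh,egn,ehi,ehn,gjx,gno,gnw,gow,hjo,ijx,nox] rk=11  ker:ghn,now
b_1=(27−8)−11=8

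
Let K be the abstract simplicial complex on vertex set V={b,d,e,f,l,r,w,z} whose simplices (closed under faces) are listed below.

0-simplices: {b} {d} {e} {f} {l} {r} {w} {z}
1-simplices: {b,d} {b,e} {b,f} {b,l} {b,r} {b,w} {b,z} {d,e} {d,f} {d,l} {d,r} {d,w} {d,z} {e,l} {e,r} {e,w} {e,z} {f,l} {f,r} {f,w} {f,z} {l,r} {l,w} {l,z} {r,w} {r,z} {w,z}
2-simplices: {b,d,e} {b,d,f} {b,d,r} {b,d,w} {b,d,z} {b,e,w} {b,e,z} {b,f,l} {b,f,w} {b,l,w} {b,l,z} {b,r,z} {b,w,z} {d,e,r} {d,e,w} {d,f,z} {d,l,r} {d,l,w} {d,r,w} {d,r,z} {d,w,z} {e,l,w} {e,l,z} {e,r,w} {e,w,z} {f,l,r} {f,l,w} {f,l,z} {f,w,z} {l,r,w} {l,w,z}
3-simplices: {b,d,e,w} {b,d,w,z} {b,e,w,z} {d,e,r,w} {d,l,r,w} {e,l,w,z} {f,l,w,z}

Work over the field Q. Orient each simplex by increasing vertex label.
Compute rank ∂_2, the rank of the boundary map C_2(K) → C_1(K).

n_0=8 n_1=27 n_2=31 n_3=7  [Q]
∂1: piv[bd,be,bf,bl,br,bw,bz] rk=7  ker:de,df,dl,dr,dw,dz,el,er,ew,ez,fl,fr,fw,fz,lr,lw,lz,rw,rz,wz
∂2: piv[bde,bdf,bdr,bdw,bdz,bew,bez,bfl,bfw,blw,blz,brz,bwz,der,dfz,dlr,dlw,drw,elw,flr] rk=20  ker:dew,drz,dwz,elz,erw,ewz,flw,flz,fwz,lrw,lwz
∂3: piv[bdew,bdwz,bewz,derw,dlrw,elwz,flwz] rk=7
rk∂_2=20

rank∂_2=20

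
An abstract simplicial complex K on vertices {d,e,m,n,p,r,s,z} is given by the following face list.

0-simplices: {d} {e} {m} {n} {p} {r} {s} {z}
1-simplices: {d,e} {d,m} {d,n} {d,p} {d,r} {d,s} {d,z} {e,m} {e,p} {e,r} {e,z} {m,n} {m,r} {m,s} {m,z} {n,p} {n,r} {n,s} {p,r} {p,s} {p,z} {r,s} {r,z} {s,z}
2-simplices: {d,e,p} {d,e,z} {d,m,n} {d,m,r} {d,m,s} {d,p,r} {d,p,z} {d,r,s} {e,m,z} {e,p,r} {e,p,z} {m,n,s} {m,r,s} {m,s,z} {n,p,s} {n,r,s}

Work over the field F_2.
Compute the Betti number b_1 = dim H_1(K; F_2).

b_1=3

n_0=8 n_1=24 n_2=16  [Z2]
∂1: piv[de,dm,dn,dp,dr,ds,dz] rk=7  ker:em,ep,er,ez,mn,mr,ms,mz,np,nr,ns,pr,ps,pz,rs,rz,sz
∂2: piv[dep,dez,dmn,dmr,dms,dpr,dpz,drs,emz,epr,mns,msz,nps,nrs] rk=14  ker:epz,mrs
b_1=(24−7)−14=3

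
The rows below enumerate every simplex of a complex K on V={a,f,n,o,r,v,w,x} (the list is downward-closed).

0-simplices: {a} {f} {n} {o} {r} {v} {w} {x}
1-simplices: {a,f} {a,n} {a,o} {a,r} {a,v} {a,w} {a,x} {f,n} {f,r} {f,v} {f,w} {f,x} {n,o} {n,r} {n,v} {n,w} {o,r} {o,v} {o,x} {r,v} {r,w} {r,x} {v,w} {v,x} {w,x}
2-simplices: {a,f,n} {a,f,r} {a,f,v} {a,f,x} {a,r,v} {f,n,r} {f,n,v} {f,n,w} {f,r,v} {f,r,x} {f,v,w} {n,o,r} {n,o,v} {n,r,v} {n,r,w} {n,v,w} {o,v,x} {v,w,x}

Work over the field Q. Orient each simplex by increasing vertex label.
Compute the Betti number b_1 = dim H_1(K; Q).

b_1=3

n_0=8 n_1=25 n_2=18  [Q]
∂1: piv[af,an,ao,ar,av,aw,ax] rk=7  ker:fn,fr,fv,fw,fx,no,nr,nv,nw,or,ov,ox,rv,rw,rx,vw,vx,wx
∂2: piv[afn,afr,afv,afx,arv,fnr,fnv,fnw,frx,fvw,nor,nov,nrw,ovx,vwx] rk=15  ker:frv,nrv,nvw
b_1=(25−7)−15=3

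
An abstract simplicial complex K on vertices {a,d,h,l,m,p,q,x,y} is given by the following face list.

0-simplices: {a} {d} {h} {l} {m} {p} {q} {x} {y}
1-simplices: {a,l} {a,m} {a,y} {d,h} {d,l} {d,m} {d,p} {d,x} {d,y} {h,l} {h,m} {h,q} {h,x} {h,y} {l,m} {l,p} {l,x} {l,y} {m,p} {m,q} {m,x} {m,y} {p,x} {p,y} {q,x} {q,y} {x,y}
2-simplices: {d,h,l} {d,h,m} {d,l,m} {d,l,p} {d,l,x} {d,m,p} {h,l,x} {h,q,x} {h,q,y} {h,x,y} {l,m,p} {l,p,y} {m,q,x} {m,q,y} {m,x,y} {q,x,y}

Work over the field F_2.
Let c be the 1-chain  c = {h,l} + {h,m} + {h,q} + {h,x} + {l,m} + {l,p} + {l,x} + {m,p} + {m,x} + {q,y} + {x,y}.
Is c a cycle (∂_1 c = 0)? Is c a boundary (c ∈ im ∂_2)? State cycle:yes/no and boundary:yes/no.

cycle:yes boundary:no

n_0=9 n_1=27 n_2=16  [Z2]
∂1: piv[al,am,ay,dh,dl,dp,dx,hq] rk=8  ker:dm,dy,hl,hm,hx,hy,lm,lp,lx,ly,mp,mq,mx,my,px,py,qx,qy,xy
∂2: piv[dhl,dhm,dlm,dlp,dlx,dmp,hlx,hqx,hqy,hxy,lpy,mqx,mqy] rk=13  ker:lmp,mxy,qxy
∂1c = 0
c vs im∂2: residual ≠ 0 ⇒ not boundary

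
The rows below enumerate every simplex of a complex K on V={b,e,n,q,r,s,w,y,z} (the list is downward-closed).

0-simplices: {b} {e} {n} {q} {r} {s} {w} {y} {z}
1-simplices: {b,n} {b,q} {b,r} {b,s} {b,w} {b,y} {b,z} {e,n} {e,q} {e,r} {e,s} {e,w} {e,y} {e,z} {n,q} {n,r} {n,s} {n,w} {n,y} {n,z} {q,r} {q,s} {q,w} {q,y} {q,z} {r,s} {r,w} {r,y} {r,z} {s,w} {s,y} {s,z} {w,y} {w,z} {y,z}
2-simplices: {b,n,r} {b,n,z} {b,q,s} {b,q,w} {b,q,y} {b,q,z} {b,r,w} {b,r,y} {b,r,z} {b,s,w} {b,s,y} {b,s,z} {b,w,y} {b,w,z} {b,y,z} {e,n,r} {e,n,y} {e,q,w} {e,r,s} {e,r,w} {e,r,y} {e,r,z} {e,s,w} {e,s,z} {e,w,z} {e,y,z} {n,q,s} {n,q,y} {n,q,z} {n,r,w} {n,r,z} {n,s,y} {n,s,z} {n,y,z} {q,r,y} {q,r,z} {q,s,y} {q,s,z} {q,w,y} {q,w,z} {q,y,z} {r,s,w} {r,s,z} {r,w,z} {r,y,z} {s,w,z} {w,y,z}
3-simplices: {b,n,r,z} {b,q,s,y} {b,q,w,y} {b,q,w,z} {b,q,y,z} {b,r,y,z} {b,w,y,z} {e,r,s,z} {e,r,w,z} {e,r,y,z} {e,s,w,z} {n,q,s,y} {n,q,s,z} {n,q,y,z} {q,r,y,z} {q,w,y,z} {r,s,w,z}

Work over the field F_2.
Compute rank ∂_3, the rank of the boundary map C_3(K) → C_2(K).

rank∂_3=16

n_0=9 n_1=35 n_2=47 n_3=17  [Z2]
∂1: piv[bn,bq,br,bs,bw,by,bz,en] rk=8  ker:eq,er,es,ew,ey,ez,nq,nr,ns,nw,ny,nz,qr,qs,qw,qy,qz,rs,rw,ry,rz,sw,sy,sz,wy,wz,yz
∂2: piv[bnr,bnz,bqs,bqw,bqy,bqz,brw,bry,brz,bsw,bsy,bsz,bwy,bwz,byz,enr,eny,eqw,ers,erw,ery,erz,esw,nqs,nqy,nrw,qry] rk=27  ker:esz,ewz,eyz,nqz,nrz,nsy,nsz,nyz,qrz,qsy,qsz,qwy,qwz,qyz,rsw,rsz,rwz,ryz,swz,wyz
∂3: piv[bnrz,bqsy,bqwy,bqwz,bqyz,bryz,bwyz,ersz,erwz,eryz,eswz,nqsy,nqsz,nqyz,qryz,rswz] rk=16  ker:qwyz
rk∂_3=16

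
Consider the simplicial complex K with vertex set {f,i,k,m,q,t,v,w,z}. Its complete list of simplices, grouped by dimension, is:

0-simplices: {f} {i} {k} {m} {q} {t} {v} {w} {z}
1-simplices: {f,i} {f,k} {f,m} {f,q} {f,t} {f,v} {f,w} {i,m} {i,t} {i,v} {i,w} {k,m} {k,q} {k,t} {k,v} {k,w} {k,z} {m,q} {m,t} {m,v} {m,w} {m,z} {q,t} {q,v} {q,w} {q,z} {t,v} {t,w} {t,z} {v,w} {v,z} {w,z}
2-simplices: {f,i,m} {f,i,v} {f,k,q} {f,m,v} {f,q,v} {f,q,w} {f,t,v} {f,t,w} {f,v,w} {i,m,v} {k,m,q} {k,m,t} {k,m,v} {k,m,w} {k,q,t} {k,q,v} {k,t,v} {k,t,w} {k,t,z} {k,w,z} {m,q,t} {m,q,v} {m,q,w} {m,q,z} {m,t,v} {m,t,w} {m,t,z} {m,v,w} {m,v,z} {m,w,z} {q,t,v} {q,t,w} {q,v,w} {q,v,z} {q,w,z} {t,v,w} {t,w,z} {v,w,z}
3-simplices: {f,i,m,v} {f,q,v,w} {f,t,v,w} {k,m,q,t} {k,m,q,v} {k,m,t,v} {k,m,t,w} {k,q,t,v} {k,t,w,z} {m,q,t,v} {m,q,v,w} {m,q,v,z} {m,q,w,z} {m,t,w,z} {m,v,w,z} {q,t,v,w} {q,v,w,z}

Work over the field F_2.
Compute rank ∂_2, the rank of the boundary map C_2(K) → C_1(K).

rank∂_2=22

n_0=9 n_1=32 n_2=38 n_3=17  [Z2]
∂1: piv[fi,fk,fm,fq,ft,fv,fw,kz] rk=8  ker:im,it,iv,iw,km,kq,kt,kv,kw,mq,mt,mv,mw,mz,qt,qv,qw,qz,tv,tw,tz,vw,vz,wz
∂2: piv[fim,fiv,fkq,fmv,fqv,fqw,ftv,ftw,fvw,kmq,kmt,kmv,kmw,kqt,kqv,ktv,ktw,ktz,kwz,mqz,mtz,mvz] rk=22  ker:imv,mqt,mqv,mqw,mtv,mtw,mvw,mwz,qtv,qtw,qvw,qvz,qwz,tvw,twz,vwz
∂3: piv[fimv,fqvw,ftvw,kmqt,kmqv,kmtv,kmtw,kqtv,ktwz,mqvw,mqvz,mqwz,mtwz,mvwz,qtvw] rk=15  ker:mqtv,qvwz
rk∂_2=22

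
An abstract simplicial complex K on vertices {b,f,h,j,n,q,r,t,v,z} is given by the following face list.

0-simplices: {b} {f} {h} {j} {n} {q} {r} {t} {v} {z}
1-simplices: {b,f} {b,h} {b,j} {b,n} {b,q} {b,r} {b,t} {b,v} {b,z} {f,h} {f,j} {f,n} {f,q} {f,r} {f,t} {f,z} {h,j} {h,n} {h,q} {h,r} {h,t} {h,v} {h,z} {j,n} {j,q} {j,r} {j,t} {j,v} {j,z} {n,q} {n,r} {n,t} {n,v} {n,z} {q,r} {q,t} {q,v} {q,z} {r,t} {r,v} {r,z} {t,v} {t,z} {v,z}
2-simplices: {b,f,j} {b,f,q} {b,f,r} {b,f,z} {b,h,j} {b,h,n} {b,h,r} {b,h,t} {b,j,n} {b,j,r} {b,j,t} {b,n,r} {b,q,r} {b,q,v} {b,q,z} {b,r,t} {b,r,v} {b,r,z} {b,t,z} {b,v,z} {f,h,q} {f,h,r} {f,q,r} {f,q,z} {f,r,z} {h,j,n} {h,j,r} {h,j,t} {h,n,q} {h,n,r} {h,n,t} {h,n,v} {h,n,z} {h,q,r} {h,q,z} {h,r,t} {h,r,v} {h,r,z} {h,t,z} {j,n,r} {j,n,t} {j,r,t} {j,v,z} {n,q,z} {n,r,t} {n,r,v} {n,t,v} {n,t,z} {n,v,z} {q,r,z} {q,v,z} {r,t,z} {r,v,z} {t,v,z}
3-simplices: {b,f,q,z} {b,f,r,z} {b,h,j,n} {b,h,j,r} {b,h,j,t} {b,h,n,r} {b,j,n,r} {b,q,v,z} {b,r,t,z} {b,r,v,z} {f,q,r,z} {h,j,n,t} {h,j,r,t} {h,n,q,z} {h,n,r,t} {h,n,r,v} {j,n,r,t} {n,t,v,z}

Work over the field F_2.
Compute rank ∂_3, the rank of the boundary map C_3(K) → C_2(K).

n_0=10 n_1=44 n_2=54 n_3=18  [Z2]
∂1: piv[bf,bh,bj,bn,bq,br,bt,bv,bz] rk=9  ker:fh,fj,fn,fq,fr,ft,fz,hj,hn,hq,hr,ht,hv,hz,jn,jq,jr,jt,jv,jz,nq,nr,nt,nv,nz,qr,qt,qv,qz,rt,rv,rz,tv,tz,vz
∂2: piv[bfj,bfq,bfr,bfz,bhj,bhn,bhr,bht,bjn,bjr,bjt,bnr,bqr,bqv,bqz,brt,brv,brz,btz,bvz,fhq,fhr,hnq,hnt,hnv,hnz,hqz,hrv,jvz,ntv] rk=30  ker:fqr,fqz,frz,hjn,hjr,hjt,hnr,hqr,hrt,hrz,htz,jnr,jnt,jrt,nqz,nrt,nrv,ntz,nvz,qrz,qvz,rtz,rvz,tvz
∂3: piv[bfqz,bfrz,bhjn,bhjr,bhjt,bhnr,bjnr,bqvz,brtz,brvz,fqrz,hjnt,hjrt,hnqz,hnrt,hnrv,ntvz] rk=17  ker:jnrt
rk∂_3=17

rank∂_3=17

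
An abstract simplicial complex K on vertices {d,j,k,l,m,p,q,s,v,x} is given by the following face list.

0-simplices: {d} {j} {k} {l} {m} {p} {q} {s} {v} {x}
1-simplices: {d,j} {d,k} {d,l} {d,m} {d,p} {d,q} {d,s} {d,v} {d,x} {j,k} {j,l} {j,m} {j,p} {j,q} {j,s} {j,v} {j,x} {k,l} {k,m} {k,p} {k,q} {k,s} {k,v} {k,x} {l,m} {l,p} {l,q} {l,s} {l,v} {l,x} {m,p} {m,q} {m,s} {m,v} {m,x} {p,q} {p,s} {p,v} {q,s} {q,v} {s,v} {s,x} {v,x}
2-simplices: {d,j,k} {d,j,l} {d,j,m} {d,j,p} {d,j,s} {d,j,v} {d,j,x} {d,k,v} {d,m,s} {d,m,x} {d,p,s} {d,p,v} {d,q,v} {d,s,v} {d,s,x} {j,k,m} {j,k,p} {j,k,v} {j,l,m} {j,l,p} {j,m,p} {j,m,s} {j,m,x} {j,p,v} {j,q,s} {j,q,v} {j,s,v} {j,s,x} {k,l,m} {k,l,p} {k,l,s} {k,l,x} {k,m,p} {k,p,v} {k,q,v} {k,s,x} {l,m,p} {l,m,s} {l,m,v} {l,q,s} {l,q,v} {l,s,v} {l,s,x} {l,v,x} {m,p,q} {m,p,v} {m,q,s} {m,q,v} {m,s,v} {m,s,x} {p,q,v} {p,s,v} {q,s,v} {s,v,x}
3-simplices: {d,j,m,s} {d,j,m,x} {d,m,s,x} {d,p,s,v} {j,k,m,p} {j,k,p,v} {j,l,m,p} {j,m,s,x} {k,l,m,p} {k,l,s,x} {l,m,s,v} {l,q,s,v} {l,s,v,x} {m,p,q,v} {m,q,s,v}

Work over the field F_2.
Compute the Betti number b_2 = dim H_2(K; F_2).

b_2=5

n_0=10 n_1=43 n_2=54 n_3=15  [Z2]
∂1: piv[dj,dk,dl,dm,dp,dq,ds,dv,dx] rk=9  ker:jk,jl,jm,jp,jq,js,jv,jx,kl,km,kp,kq,ks,kv,kx,lm,lp,lq,ls,lv,lx,mp,mq,ms,mv,mx,pq,ps,pv,qs,qv,sv,sx,vx
∂2: piv[djk,djl,djm,djp,djs,djv,djx,dkv,dms,dmx,dps,dpv,dqv,dsv,dsx,jkm,jkp,jlm,jlp,jmp,jqs,jqv,klm,kls,klx,kqv,ksx,lms,lmv,lqs,lqv,lvx,mpq,mqs] rk=34  ker:jkv,jms,jmx,jpv,jsv,jsx,klp,kmp,kpv,lmp,lsv,lsx,mpv,mqv,msv,msx,pqv,psv,qsv,svx
∂3: piv[djms,djmx,dmsx,dpsv,jkmp,jkpv,jlmp,jmsx,klmp,klsx,lmsv,lqsv,lsvx,mpqv,mqsv] rk=15
b_2=(54−34)−15=5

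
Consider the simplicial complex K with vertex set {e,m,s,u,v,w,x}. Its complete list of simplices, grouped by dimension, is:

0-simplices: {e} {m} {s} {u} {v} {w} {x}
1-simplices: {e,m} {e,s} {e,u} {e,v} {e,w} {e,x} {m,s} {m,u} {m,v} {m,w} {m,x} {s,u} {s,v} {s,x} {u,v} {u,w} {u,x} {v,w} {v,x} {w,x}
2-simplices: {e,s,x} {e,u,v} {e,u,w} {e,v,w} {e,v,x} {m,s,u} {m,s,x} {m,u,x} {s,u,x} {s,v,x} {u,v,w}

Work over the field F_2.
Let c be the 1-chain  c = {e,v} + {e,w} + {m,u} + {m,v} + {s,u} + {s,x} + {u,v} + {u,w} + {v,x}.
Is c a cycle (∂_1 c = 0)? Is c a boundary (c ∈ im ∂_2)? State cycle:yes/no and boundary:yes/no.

n_0=7 n_1=20 n_2=11  [Z2]
∂1: piv[em,es,eu,ev,ew,ex] rk=6  ker:ms,mu,mv,mw,mx,su,sv,sx,uv,uw,ux,vw,vx,wx
∂2: piv[esx,euv,euw,evw,evx,msu,msx,mux,svx] rk=9  ker:sux,uvw
∂1c = 0
c vs im∂2: residual ≠ 0 ⇒ not boundary

cycle:yes boundary:no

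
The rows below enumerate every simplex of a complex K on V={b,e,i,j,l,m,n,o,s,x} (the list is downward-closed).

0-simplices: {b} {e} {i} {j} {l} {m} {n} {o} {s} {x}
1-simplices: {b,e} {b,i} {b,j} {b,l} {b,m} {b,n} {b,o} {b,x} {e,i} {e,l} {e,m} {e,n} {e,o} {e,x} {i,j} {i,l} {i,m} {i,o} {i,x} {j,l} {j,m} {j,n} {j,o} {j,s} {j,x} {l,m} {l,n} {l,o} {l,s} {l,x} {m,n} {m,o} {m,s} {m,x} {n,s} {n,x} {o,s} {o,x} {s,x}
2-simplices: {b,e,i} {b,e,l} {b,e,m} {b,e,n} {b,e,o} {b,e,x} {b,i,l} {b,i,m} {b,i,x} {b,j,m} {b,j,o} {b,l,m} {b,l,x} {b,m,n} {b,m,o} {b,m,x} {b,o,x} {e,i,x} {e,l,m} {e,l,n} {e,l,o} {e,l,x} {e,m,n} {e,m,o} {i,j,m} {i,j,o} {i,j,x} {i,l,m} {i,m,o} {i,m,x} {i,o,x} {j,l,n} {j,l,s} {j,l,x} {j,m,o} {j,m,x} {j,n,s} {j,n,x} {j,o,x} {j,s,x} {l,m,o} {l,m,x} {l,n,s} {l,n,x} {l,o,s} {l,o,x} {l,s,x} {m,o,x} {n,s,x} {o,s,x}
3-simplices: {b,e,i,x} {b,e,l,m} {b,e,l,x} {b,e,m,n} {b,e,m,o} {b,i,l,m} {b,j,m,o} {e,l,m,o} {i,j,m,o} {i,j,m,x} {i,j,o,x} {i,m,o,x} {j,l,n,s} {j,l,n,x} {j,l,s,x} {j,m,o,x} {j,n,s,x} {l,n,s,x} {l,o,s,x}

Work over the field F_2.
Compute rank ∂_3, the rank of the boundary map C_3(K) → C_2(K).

rank∂_3=17

n_0=10 n_1=39 n_2=50 n_3=19  [Z2]
∂1: piv[be,bi,bj,bl,bm,bn,bo,bx,js] rk=9  ker:ei,el,em,en,eo,ex,ij,il,im,io,ix,jl,jm,jn,jo,jx,lm,ln,lo,ls,lx,mn,mo,ms,mx,ns,nx,os,ox,sx
∂2: piv[bei,bel,bem,ben,beo,bex,bil,bim,bix,bjm,bjo,blm,blx,bmn,bmo,bmx,box,eln,elo,ijm,ijo,ijx,jln,jls,jlx,jns,jnx,jsx,los] rk=29  ker:eix,elm,elx,emn,emo,ilm,imo,imx,iox,jmo,jmx,jox,lmo,lmx,lns,lnx,lox,lsx,mox,nsx,osx
∂3: piv[beix,belm,belx,bemn,bemo,bilm,bjmo,elmo,ijmo,ijmx,ijox,imox,jlns,jlnx,jlsx,jnsx,losx] rk=17  ker:jmox,lnsx
rk∂_3=17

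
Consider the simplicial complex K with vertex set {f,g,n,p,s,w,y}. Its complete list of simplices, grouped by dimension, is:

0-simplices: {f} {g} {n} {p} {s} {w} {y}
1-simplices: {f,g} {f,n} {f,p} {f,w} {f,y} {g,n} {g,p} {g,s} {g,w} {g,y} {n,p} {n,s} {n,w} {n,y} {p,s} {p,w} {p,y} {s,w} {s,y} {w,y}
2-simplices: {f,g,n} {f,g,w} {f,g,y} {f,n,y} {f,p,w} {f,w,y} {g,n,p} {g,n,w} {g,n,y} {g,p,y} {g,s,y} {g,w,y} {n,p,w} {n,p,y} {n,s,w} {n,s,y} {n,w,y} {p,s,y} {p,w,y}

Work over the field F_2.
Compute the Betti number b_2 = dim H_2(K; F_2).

n_0=7 n_1=20 n_2=19  [Z2]
∂1: piv[fg,fn,fp,fw,fy,gs] rk=6  ker:gn,gp,gw,gy,np,ns,nw,ny,ps,pw,py,sw,sy,wy
∂2: piv[fgn,fgw,fgy,fny,fpw,fwy,gnp,gnw,gpy,gsy,npw,nsw,nsy,psy] rk=14  ker:gny,gwy,npy,nwy,pwy
b_2=(19−14)−0=5

b_2=5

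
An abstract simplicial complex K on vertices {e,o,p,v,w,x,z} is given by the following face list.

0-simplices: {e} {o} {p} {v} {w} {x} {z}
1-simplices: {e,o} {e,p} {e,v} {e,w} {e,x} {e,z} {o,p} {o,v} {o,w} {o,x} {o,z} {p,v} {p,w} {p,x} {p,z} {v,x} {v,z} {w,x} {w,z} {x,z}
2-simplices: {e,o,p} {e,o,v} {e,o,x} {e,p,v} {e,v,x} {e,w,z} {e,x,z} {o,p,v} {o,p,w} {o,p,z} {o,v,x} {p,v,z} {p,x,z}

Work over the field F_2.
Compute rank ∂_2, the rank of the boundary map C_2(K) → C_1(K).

n_0=7 n_1=20 n_2=13  [Z2]
∂1: piv[eo,ep,ev,ew,ex,ez] rk=6  ker:op,ov,ow,ox,oz,pv,pw,px,pz,vx,vz,wx,wz,xz
∂2: piv[eop,eov,eox,epv,evx,ewz,exz,opw,opz,pvz,pxz] rk=11  ker:opv,ovx
rk∂_2=11

rank∂_2=11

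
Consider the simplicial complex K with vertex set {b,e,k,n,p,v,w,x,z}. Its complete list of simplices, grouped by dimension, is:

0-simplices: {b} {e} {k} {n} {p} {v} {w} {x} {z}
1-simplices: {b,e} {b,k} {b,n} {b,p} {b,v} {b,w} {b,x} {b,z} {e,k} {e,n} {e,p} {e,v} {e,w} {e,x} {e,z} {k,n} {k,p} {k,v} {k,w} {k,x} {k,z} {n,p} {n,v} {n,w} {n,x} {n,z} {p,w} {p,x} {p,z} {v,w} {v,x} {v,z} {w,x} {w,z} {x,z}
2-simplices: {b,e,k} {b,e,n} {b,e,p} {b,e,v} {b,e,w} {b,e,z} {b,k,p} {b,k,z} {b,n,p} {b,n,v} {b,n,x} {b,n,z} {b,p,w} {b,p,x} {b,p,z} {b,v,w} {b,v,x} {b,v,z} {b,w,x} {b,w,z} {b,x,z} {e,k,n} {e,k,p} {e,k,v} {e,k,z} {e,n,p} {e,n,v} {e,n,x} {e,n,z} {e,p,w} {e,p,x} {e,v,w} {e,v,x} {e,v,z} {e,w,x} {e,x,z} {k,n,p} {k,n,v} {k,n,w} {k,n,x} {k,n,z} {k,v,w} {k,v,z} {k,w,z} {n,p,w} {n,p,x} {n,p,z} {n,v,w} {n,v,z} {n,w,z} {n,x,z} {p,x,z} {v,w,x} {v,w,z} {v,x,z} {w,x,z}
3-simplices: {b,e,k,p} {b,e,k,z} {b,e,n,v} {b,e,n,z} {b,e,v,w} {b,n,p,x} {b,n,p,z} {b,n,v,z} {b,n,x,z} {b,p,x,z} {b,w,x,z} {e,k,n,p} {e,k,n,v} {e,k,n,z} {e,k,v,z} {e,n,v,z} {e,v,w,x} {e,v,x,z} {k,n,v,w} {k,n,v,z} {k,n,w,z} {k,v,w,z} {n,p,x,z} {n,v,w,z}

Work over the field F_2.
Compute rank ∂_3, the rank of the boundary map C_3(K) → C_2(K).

n_0=9 n_1=35 n_2=56 n_3=24  [Z2]
∂1: piv[be,bk,bn,bp,bv,bw,bx,bz] rk=8  ker:ek,en,ep,ev,ew,ex,ez,kn,kp,kv,kw,kx,kz,np,nv,nw,nx,nz,pw,px,pz,vw,vx,vz,wx,wz,xz
∂2: piv[bek,ben,bep,bev,bew,bez,bkp,bkz,bnp,bnv,bnx,bnz,bpw,bpx,bpz,bvw,bvx,bvz,bwx,bwz,bxz,ekn,ekv,enx,knw,knx,kvw] rk=27  ker:ekp,ekz,enp,env,enz,epw,epx,evw,evx,evz,ewx,exz,knp,knv,knz,kvz,kwz,npw,npx,npz,nvw,nvz,nwz,nxz,pxz,vwx,vwz,vxz,wxz
∂3: piv[bekp,bekz,benv,benz,bevw,bnpx,bnpz,bnvz,bnxz,bpxz,bwxz,eknp,eknv,eknz,ekvz,envz,evwx,evxz,knvw,knwz,kvwz] rk=21  ker:knvz,npxz,nvwz
rk∂_3=21

rank∂_3=21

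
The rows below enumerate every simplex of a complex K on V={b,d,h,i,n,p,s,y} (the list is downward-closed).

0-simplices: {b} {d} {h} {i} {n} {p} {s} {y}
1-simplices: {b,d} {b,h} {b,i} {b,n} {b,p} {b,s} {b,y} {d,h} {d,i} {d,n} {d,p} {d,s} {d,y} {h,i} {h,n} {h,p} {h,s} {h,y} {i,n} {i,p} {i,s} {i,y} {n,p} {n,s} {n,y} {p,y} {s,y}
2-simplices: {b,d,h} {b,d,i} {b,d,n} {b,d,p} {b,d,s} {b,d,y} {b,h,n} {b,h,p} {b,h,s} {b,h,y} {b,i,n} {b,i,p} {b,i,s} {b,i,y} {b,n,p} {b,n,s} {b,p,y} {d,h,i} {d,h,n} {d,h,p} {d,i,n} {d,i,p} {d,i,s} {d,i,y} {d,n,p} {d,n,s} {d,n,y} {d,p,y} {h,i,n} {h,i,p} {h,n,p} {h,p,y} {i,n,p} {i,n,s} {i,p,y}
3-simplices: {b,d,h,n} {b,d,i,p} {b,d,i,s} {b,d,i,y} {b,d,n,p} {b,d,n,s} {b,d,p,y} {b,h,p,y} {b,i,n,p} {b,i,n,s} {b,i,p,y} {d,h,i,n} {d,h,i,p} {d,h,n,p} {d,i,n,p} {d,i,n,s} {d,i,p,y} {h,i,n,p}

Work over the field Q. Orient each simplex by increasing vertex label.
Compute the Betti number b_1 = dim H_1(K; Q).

n_0=8 n_1=27 n_2=35 n_3=18  [Q]
∂1: piv[bd,bh,bi,bn,bp,bs,by] rk=7  ker:dh,di,dn,dp,ds,dy,hi,hn,hp,hs,hy,in,ip,is,iy,np,ns,ny,py,sy
∂2: piv[bdh,bdi,bdn,bdp,bds,bdy,bhn,bhp,bhs,bhy,bin,bip,bis,biy,bnp,bns,bpy,dhi,dny] rk=19  ker:dhn,dhp,din,dip,dis,diy,dnp,dns,dpy,hin,hip,hnp,hpy,inp,ins,ipy
∂3: piv[bdhn,bdip,bdis,bdiy,bdnp,bdns,bdpy,bhpy,binp,bins,bipy,dhin,dhip,dhnp,dinp] rk=15  ker:dins,dipy,hinp
b_1=(27−7)−19=1

b_1=1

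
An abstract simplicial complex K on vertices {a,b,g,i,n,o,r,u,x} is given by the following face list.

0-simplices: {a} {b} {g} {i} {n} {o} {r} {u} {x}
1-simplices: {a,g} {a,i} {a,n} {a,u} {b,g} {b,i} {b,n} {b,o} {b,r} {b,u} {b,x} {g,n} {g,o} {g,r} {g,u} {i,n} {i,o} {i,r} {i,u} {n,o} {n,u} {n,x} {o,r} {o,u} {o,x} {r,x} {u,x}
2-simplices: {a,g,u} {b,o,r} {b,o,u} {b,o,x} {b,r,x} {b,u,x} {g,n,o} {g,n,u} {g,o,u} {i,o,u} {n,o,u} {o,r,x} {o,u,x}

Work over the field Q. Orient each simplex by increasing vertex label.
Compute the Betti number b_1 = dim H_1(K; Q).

b_1=9

n_0=9 n_1=27 n_2=13  [Q]
∂1: piv[ag,ai,an,au,bg,bo,br,bx] rk=8  ker:bi,bn,bu,gn,go,gr,gu,in,io,ir,iu,no,nu,nx,or,ou,ox,rx,ux
∂2: piv[agu,bor,bou,box,brx,bux,gno,gnu,gou,iou] rk=10  ker:nou,orx,oux
b_1=(27−8)−10=9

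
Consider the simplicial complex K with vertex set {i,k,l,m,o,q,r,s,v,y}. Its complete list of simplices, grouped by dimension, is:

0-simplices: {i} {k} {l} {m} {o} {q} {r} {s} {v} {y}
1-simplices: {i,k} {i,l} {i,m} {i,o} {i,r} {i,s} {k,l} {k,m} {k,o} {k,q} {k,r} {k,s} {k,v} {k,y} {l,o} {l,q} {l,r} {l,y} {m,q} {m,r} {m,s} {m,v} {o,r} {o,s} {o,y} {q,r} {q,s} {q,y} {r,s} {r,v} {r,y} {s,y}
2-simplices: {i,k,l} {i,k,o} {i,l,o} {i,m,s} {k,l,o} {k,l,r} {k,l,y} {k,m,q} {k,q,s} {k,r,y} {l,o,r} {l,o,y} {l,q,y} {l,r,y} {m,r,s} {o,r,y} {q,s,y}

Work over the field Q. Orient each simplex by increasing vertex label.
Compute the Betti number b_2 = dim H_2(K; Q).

n_0=10 n_1=32 n_2=17  [Q]
∂1: piv[ik,il,im,io,ir,is,kq,kv,ky] rk=9  ker:kl,km,ko,kr,ks,lo,lq,lr,ly,mq,mr,ms,mv,or,os,oy,qr,qs,qy,rs,rv,ry,sy
∂2: piv[ikl,iko,ilo,ims,klr,kly,kmq,kqs,kry,lor,loy,lqy,mrs,qsy] rk=14  ker:klo,lry,ory
b_2=(17−14)−0=3

b_2=3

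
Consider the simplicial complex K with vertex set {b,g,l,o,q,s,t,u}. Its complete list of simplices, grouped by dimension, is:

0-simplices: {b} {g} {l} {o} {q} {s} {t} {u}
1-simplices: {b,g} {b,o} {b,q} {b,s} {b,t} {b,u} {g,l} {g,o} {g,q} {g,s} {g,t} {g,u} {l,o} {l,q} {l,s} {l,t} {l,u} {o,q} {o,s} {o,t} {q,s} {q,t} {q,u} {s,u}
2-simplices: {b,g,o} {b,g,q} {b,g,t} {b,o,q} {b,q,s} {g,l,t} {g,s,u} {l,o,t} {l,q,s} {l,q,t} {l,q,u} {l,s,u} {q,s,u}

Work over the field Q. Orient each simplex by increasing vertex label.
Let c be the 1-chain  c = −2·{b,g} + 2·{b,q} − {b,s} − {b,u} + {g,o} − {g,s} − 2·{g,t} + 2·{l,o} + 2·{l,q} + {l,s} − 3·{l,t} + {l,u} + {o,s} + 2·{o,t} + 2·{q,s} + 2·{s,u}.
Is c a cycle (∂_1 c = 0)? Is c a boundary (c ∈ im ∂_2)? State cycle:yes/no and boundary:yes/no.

n_0=8 n_1=24 n_2=13  [Q]
∂1: piv[bg,bo,bq,bs,bt,bu,gl] rk=7  ker:go,gq,gs,gt,gu,lo,lq,ls,lt,lu,oq,os,ot,qs,qt,qu,su
∂2: piv[bgo,bgq,bgt,boq,bqs,glt,gsu,lot,lqs,lqt,lqu,lsu] rk=12  ker:qsu
∂1c = 2·{b} − 3·{l} + 2·{q} − 3·{t} + 2·{u}

cycle:no boundary:no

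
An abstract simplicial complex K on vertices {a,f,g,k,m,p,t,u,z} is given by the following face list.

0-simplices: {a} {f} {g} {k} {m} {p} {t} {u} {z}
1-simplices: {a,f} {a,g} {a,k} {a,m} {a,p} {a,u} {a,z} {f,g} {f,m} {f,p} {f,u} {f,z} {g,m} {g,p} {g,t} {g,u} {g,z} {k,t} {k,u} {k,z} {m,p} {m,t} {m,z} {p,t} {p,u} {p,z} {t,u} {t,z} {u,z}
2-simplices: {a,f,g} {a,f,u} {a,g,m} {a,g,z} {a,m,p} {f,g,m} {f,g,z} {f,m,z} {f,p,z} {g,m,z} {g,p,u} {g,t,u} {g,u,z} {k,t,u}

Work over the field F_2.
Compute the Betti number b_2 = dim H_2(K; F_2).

n_0=9 n_1=29 n_2=14  [Z2]
∂1: piv[af,ag,ak,am,ap,au,az,gt] rk=8  ker:fg,fm,fp,fu,fz,gm,gp,gu,gz,kt,ku,kz,mp,mt,mz,pt,pu,pz,tu,tz,uz
∂2: piv[afg,afu,agm,agz,amp,fgm,fgz,fmz,fpz,gpu,gtu,guz,ktu] rk=13  ker:gmz
b_2=(14−13)−0=1

b_2=1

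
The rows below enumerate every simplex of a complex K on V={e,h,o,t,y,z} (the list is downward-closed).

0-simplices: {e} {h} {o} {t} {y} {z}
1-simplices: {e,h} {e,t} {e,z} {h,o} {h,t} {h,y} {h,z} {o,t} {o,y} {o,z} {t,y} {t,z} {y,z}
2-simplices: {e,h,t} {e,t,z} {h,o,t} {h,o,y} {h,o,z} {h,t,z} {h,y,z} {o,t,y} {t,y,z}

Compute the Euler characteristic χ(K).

χ(K)=2

n_0=6 n_1=13 n_2=9
χ=+6−13+9=2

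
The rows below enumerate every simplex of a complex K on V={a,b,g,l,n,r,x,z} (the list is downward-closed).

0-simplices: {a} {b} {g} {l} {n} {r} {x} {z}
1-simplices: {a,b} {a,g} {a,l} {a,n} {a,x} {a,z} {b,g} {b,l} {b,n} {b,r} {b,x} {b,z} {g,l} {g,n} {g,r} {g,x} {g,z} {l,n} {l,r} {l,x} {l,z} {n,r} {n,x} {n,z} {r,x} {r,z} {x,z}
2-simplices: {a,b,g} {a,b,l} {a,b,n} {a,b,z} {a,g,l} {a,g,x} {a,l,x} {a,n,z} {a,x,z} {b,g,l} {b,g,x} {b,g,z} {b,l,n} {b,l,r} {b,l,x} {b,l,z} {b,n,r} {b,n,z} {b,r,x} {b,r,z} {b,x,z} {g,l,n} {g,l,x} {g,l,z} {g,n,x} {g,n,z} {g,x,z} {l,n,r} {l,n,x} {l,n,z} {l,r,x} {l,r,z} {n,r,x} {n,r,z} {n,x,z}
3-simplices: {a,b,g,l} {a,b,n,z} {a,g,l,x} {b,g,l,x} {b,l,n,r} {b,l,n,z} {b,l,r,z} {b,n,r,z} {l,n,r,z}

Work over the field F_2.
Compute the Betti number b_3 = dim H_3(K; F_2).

n_0=8 n_1=27 n_2=35 n_3=9  [Z2]
∂1: piv[ab,ag,al,an,ax,az,br] rk=7  ker:bg,bl,bn,bx,bz,gl,gn,gr,gx,gz,ln,lr,lx,lz,nr,nx,nz,rx,rz,xz
∂2: piv[abg,abl,abn,abz,agl,agx,alx,anz,axz,bgx,bgz,bln,blr,blz,bnr,brx,brz,gln,gnx] rk=19  ker:bgl,blx,bnz,bxz,glx,glz,gnz,gxz,lnr,lnx,lnz,lrx,lrz,nrx,nrz,nxz
∂3: piv[abgl,abnz,aglx,bglx,blnr,blnz,blrz,bnrz] rk=8  ker:lnrz
b_3=(9−8)−0=1

b_3=1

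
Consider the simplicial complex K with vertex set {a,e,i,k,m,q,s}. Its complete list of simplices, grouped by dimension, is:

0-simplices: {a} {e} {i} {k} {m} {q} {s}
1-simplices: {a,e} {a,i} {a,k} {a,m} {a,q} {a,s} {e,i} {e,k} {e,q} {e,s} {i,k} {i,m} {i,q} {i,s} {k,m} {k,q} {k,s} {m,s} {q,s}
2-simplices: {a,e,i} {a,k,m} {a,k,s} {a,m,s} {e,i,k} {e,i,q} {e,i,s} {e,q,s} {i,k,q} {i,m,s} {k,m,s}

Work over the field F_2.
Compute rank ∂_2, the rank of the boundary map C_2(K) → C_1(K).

n_0=7 n_1=19 n_2=11  [Z2]
∂1: piv[ae,ai,ak,am,aq,as] rk=6  ker:ei,ek,eq,es,ik,im,iq,is,km,kq,ks,ms,qs
∂2: piv[aei,akm,aks,ams,eik,eiq,eis,eqs,ikq,ims] rk=10  ker:kms
rk∂_2=10

rank∂_2=10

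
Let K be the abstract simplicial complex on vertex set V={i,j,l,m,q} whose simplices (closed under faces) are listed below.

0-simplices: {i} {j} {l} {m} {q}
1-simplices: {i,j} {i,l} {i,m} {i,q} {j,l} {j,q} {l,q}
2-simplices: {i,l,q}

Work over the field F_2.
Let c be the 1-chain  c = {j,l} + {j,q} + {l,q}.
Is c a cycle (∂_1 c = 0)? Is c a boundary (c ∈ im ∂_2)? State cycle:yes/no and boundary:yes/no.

cycle:yes boundary:no

n_0=5 n_1=7 n_2=1  [Z2]
∂1: piv[ij,il,im,iq] rk=4  ker:jl,jq,lq
∂2: piv[ilq] rk=1
∂1c = 0
c vs im∂2: residual ≠ 0 ⇒ not boundary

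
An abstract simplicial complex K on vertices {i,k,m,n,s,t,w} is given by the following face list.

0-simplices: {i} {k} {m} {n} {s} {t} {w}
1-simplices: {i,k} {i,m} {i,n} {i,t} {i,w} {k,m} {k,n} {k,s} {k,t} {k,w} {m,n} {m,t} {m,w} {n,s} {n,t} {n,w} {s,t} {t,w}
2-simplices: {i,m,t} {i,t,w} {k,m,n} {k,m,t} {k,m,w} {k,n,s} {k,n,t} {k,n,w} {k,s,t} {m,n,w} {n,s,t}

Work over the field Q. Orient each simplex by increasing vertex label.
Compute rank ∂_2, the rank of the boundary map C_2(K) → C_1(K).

n_0=7 n_1=18 n_2=11  [Q]
∂1: piv[ik,im,in,it,iw,ks] rk=6  ker:km,kn,kt,kw,mn,mt,mw,ns,nt,nw,st,tw
∂2: piv[imt,itw,kmn,kmt,kmw,kns,knt,knw,kst] rk=9  ker:mnw,nst
rk∂_2=9

rank∂_2=9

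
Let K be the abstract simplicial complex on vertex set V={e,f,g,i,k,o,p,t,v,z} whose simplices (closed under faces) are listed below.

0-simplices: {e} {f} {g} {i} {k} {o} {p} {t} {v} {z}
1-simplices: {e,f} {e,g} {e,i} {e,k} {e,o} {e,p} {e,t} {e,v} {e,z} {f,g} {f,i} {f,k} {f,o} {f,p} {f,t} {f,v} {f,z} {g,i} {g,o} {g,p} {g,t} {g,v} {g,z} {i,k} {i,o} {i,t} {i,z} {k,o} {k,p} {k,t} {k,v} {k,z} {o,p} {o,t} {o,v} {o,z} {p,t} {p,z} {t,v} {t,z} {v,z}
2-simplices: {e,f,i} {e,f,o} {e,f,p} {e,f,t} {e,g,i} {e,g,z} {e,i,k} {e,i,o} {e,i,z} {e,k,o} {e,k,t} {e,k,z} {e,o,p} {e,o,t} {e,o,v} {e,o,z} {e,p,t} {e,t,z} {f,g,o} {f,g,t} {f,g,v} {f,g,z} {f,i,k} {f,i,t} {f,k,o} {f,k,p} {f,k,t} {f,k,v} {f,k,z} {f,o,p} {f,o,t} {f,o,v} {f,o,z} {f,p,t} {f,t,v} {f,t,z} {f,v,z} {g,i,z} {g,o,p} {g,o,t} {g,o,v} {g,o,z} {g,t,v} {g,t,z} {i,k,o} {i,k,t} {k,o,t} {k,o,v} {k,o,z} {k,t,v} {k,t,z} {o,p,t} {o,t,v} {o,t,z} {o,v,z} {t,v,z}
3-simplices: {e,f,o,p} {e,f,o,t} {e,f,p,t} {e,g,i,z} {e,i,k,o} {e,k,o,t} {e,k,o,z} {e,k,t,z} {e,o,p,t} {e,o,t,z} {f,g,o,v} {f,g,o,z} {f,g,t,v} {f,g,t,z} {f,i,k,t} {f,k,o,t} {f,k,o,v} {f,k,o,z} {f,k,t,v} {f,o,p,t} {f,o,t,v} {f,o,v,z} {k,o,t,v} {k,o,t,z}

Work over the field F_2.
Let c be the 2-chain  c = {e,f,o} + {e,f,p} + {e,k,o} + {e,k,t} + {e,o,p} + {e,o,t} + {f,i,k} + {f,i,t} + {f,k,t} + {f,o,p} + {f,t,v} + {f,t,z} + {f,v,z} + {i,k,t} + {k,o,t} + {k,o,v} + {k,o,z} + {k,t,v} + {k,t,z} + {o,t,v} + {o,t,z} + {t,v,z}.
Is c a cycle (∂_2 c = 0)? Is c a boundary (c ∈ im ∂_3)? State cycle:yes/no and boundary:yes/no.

n_0=10 n_1=41 n_2=56 n_3=24  [Z2]
∂1: piv[ef,eg,ei,ek,eo,ep,et,ev,ez] rk=9  ker:fg,fi,fk,fo,fp,ft,fv,fz,gi,go,gp,gt,gv,gz,ik,io,it,iz,ko,kp,kt,kv,kz,op,ot,ov,oz,pt,pz,tv,tz,vz
∂2: piv[efi,efo,efp,eft,egi,egz,eik,eio,eiz,eko,ekt,ekz,eop,eot,eov,eoz,ept,etz,fgo,fgt,fgv,fgz,fik,fit,fkp,fkv,fkz,fov,ftv,fvz,gop] rk=31  ker:fko,fkt,fop,fot,foz,fpt,ftz,giz,got,gov,goz,gtv,gtz,iko,ikt,kot,kov,koz,ktv,ktz,opt,otv,otz,ovz,tvz
∂3: piv[efop,efot,efpt,egiz,eiko,ekot,ekoz,ektz,eopt,eotz,fgov,fgoz,fgtv,fgtz,fikt,fkot,fkov,fkoz,fktv,fotv,fovz] rk=21  ker:fopt,kotv,kotz
∂2c = 0
c vs im∂3: residual ≠ 0 ⇒ not boundary

cycle:yes boundary:no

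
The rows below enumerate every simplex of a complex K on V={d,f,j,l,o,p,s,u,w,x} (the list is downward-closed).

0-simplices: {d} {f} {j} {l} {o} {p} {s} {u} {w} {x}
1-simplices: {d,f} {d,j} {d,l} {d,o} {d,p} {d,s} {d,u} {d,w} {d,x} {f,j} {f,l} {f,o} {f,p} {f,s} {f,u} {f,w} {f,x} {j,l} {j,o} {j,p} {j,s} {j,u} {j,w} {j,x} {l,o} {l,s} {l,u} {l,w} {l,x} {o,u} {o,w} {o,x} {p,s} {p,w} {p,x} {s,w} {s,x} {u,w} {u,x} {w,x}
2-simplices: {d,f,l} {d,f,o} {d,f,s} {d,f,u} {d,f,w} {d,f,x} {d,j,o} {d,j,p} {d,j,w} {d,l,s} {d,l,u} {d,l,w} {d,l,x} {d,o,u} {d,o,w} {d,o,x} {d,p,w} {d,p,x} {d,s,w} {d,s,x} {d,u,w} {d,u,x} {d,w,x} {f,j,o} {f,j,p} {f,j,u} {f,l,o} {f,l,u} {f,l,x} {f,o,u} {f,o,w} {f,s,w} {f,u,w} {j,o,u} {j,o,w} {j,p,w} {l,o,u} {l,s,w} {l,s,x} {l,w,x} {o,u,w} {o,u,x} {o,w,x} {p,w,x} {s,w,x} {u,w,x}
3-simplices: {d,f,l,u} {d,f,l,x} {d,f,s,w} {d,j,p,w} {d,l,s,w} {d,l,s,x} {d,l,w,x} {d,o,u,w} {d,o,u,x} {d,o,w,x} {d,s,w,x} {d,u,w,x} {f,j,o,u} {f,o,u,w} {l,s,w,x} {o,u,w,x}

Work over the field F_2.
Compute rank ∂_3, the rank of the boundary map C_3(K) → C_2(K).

n_0=10 n_1=40 n_2=46 n_3=16  [Z2]
∂1: piv[df,dj,dl,do,dp,ds,du,dw,dx] rk=9  ker:fj,fl,fo,fp,fs,fu,fw,fx,jl,jo,jp,js,ju,jw,jx,lo,ls,lu,lw,lx,ou,ow,ox,ps,pw,px,sw,sx,uw,ux,wx
∂2: piv[dfl,dfo,dfs,dfu,dfw,dfx,djo,djp,djw,dls,dlu,dlw,dlx,dou,dow,dox,dpw,dpx,dsw,dsx,duw,dux,dwx,fjo,fjp,fju,flo] rk=27  ker:flu,flx,fou,fow,fsw,fuw,jou,jow,jpw,lou,lsw,lsx,lwx,ouw,oux,owx,pwx,swx,uwx
∂3: piv[dflu,dflx,dfsw,djpw,dlsw,dlsx,dlwx,douw,doux,dowx,dswx,duwx,fjou,fouw] rk=14  ker:lswx,ouwx
rk∂_3=14

rank∂_3=14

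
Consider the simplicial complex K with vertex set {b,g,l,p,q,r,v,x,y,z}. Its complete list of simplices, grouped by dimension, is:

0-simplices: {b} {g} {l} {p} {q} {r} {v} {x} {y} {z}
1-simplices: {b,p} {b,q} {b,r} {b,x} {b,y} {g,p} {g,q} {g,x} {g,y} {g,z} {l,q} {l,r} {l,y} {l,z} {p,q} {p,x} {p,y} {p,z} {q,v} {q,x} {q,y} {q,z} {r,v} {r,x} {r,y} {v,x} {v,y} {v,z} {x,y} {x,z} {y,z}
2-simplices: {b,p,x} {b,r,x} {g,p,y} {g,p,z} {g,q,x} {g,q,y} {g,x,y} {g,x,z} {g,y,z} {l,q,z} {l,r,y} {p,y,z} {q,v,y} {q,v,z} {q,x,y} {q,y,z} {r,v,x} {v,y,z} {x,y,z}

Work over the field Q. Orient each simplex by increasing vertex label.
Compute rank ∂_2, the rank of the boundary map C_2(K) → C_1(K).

rank∂_2=15

n_0=10 n_1=31 n_2=19  [Q]
∂1: piv[bp,bq,br,bx,by,gp,gz,lq,qv] rk=9  ker:gq,gx,gy,lr,ly,lz,pq,px,py,pz,qx,qy,qz,rv,rx,ry,vx,vy,vz,xy,xz,yz
∂2: piv[bpx,brx,gpy,gpz,gqx,gqy,gxy,gxz,gyz,lqz,lry,qvy,qvz,qyz,rvx] rk=15  ker:pyz,qxy,vyz,xyz
rk∂_2=15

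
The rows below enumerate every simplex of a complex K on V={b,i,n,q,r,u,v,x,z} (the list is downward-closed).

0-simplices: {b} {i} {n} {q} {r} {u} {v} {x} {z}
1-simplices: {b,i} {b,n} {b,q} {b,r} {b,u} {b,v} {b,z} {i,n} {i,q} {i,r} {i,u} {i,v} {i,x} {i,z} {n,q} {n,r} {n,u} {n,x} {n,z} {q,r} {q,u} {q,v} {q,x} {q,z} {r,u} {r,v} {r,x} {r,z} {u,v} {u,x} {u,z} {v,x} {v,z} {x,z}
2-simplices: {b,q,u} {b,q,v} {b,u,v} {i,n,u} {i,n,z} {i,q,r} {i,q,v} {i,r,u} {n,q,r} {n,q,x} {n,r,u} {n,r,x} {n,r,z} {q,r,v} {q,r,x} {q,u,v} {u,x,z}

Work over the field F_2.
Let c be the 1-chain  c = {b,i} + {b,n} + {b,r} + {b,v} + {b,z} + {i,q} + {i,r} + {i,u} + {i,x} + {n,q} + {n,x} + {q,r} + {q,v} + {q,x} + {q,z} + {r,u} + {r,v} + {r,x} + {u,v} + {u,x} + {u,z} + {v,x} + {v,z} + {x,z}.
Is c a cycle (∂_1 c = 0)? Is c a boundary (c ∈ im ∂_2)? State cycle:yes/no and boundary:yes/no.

cycle:no boundary:no

n_0=9 n_1=34 n_2=17  [Z2]
∂1: piv[bi,bn,bq,br,bu,bv,bz,ix] rk=8  ker:in,iq,ir,iu,iv,iz,nq,nr,nu,nx,nz,qr,qu,qv,qx,qz,ru,rv,rx,rz,uv,ux,uz,vx,vz,xz
∂2: piv[bqu,bqv,buv,inu,inz,iqr,iqv,iru,nqr,nqx,nru,nrx,nrz,qrv,uxz] rk=15  ker:qrx,quv
∂1c = {b} + {i} + {n} + {u} + {x} + {z}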